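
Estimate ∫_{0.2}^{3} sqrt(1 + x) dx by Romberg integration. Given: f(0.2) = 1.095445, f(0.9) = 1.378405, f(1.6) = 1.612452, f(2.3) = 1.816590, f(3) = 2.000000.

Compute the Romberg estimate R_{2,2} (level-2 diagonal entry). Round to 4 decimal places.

R_{0,0} (trapezoid, 1 panel, h=2.8000): 4.333623
R_{1,0} (trapezoid, 2 panels, h=1.4000): 4.424244
R_{2,0} (trapezoid, 4 panels, h=0.7000): 4.448619
R_{1,1} = 4.424244 + (4.424244 − 4.333623)/3 = 4.454451
R_{2,1} = 4.448619 + (4.448619 − 4.424244)/3 = 4.456744
R_{2,2} = 4.456744 + (4.456744 − 4.454451)/15 = 4.456897

4.4569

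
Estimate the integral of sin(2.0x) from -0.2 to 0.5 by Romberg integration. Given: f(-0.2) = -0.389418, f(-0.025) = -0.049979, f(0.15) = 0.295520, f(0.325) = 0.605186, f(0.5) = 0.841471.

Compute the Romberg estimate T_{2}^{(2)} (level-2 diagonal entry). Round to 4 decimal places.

T_{0}^{(0)} (trapezoid, 1 panel, h=0.7000): 0.158219
T_{1}^{(0)} (trapezoid, 2 panels, h=0.3500): 0.182541
T_{2}^{(0)} (trapezoid, 4 panels, h=0.1750): 0.188432
T_{1}^{(1)} = 0.182541 + (0.182541 − 0.158219)/3 = 0.190648
T_{2}^{(1)} = 0.188432 + (0.188432 − 0.182541)/3 = 0.190396
T_{2}^{(2)} = 0.190396 + (0.190396 − 0.190648)/15 = 0.190379

0.1904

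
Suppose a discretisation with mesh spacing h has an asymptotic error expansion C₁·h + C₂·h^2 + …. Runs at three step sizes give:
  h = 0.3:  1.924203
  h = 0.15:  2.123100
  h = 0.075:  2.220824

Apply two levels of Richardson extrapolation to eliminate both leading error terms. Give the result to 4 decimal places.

2.3174

First eliminate the h term (factor 2^1 = 2):
  B₁ = (2·2.123100 − 1.924203)/1 = 2.321997
  B₂ = (2·2.220824 − 2.123100)/1 = 2.318548
Then eliminate the h^2 term (factor 2^2 = 4):
  (4·2.318548 − 2.321997)/3 = 2.317398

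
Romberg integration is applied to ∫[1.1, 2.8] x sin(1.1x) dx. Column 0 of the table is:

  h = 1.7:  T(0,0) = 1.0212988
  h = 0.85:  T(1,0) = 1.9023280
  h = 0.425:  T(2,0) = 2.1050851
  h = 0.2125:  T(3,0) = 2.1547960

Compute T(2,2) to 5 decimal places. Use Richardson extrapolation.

T(1,1) = 1.9023280 + (1.9023280 − 1.0212988)/3 = 2.1960044
T(2,1) = 2.1050851 + (2.1050851 − 1.9023280)/3 = 2.1726708
T(2,2) = (16·2.1726708 − 2.1960044) / 15 = 2.1711152
(Column j=1 coincides with Simpson's rule on the same nodes.)

2.17112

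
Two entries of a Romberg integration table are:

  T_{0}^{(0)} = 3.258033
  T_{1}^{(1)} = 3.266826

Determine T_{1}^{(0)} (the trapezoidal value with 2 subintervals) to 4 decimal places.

3.2646

From T_{1}^{(1)} = (4·T_{1}^{(0)} − T_{0}^{(0)})/3, solve for T_{1}^{(0)}:
4·T_{1}^{(0)} = 3·3.266826 + 3.258033 = 13.058511
T_{1}^{(0)} = 3.264628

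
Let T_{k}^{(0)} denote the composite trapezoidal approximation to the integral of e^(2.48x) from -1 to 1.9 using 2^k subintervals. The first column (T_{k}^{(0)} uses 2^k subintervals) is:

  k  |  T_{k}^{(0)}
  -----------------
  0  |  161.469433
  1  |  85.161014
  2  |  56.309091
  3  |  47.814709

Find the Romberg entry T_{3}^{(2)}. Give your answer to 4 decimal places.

Richardson extrapolation on the trapezoidal column (denominator 4−1=3):
T_{2}^{(1)} = 56.309091 + (56.309091 − 85.161014)/3 = 46.691783
T_{3}^{(1)} = (4·47.814709 − 56.309091) / 3 = 44.983248
T_{3}^{(2)} = (16·44.983248 − 46.691783) / 15 = 44.869346

44.8693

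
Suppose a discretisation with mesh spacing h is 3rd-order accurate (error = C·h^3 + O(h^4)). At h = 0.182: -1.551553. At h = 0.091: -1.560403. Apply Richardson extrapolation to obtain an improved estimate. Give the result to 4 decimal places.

-1.5617

Extrapolated value = (8·A(h/2) − A(h)) / (8 − 1)
= (8·(-1.560403) − (-1.551553)) / 7
= -10.931671 / 7 = -1.561667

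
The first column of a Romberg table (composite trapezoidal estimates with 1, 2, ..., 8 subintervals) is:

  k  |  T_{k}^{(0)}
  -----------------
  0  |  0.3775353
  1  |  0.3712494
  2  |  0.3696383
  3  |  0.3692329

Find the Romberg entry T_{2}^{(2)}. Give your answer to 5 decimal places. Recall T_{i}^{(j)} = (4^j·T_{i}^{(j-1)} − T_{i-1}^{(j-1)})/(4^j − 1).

Richardson extrapolation on the trapezoidal column (denominator 4−1=3):
T_{1}^{(1)} = (4·0.3712494 − 0.3775353) / 3 = 0.3691541
T_{2}^{(1)} = 0.3696383 + (0.3696383 − 0.3712494)/3 = 0.3691013
T_{2}^{(2)} = 0.3691013 + (0.3691013 − 0.3691541)/15 = 0.3690978

0.36910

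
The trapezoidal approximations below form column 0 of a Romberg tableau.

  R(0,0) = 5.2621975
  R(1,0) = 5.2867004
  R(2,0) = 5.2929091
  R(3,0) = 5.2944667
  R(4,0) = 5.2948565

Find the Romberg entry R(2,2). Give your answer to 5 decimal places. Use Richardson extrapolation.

Richardson extrapolation on the trapezoidal column (denominator 4−1=3):
R(1,1) = (4·5.2867004 − 5.2621975) / 3 = 5.2948680
R(2,1) = (4·5.2929091 − 5.2867004) / 3 = 5.2949787
R(2,2) = 5.2949787 + (5.2949787 − 5.2948680)/15 = 5.2949861

5.29499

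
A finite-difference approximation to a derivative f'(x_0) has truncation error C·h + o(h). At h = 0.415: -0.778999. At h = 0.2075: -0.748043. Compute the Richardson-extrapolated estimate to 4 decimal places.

The leading error scales as h; refining by a factor of 2 reduces it by 2^1 = 2.
Extrapolated value = (2·A(h/2) − A(h)) / (2 − 1)
= (2·(-0.748043) − (-0.778999)) / 1
= -0.717087 / 1 = -0.717087

-0.7171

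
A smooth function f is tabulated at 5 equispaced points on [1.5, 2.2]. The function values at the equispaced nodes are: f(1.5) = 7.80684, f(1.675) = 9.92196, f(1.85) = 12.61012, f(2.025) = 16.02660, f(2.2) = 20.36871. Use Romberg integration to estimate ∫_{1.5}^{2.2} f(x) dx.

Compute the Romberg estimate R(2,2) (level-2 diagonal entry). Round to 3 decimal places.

9.169

R(0,0) (trapezoid, 1 panel, h=0.7000): 9.86144
R(1,0) (trapezoid, 2 panels, h=0.3500): 9.34426
R(2,0) (trapezoid, 4 panels, h=0.1750): 9.21313
R(1,1) = 9.34426 + (9.34426 − 9.86144)/3 = 9.17187
R(2,1) = 9.21313 + (9.21313 − 9.34426)/3 = 9.16942
R(2,2) = 9.16942 + (9.16942 − 9.17187)/15 = 9.16926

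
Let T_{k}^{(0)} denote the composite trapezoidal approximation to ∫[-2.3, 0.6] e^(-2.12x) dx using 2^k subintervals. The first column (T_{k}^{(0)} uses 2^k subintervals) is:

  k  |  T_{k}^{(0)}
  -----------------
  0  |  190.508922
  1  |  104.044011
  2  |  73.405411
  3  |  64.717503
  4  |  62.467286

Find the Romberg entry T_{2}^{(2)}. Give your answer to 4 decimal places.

62.3906

Richardson extrapolation on the trapezoidal column (denominator 4−1=3):
T_{1}^{(1)} = (4·104.044011 − 190.508922) / 3 = 75.222374
T_{2}^{(1)} = 73.405411 + (73.405411 − 104.044011)/3 = 63.192544
T_{2}^{(2)} = 63.192544 + (63.192544 − 75.222374)/15 = 62.390555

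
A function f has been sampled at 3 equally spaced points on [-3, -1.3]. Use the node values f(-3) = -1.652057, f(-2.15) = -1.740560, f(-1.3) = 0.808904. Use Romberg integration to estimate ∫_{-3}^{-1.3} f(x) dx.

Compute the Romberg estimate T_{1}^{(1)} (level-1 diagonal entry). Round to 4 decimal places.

T_{0}^{(0)} (trapezoid, 1 panel, h=1.7000): -0.716680
T_{1}^{(0)} (trapezoid, 2 panels, h=0.8500): -1.837816
T_{1}^{(1)} = -1.837816 + (-1.837816 − (-0.716680))/3 = -2.211528

-2.2115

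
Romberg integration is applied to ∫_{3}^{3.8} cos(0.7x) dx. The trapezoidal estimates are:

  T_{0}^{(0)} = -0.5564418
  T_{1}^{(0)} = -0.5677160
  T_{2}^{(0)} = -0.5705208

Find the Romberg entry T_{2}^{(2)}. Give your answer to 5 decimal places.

-0.57145

T_{1}^{(1)} = (4·(-0.5677160) − (-0.5564418)) / 3 = -0.5714741
T_{2}^{(1)} = -0.5705208 + (-0.5705208 − (-0.5677160))/3 = -0.5714557
T_{2}^{(2)} = (16·(-0.5714557) − (-0.5714741)) / 15 = -0.5714545
(Column j=1 coincides with Simpson's rule on the same nodes.)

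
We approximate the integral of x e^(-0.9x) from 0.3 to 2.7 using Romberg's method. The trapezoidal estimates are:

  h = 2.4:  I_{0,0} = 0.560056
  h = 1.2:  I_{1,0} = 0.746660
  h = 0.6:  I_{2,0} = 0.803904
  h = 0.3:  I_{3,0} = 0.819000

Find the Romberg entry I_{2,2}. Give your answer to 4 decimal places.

Richardson extrapolation on the trapezoidal column (denominator 4−1=3):
I_{1,1} = (4·0.746660 − 0.560056) / 3 = 0.808861
I_{2,1} = 0.803904 + (0.803904 − 0.746660)/3 = 0.822985
I_{2,2} = 0.822985 + (0.822985 − 0.808861)/15 = 0.823927
(Column j=1 coincides with Simpson's rule on the same nodes.)

0.8239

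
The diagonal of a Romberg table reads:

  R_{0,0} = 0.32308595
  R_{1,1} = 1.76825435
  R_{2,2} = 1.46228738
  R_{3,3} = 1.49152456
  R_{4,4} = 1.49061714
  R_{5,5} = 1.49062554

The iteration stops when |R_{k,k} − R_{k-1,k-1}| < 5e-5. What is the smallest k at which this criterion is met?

|R_{1,1} − R_{0,0}| = 1.44516840 ≥ 5e-5
|R_{2,2} − R_{1,1}| = 0.30596697 ≥ 5e-5
|R_{3,3} − R_{2,2}| = 0.02923718 ≥ 5e-5
|R_{4,4} − R_{3,3}| = 0.00090742 ≥ 5e-5
|R_{5,5} − R_{4,4}| = 0.00000840 < 5e-5

k = 5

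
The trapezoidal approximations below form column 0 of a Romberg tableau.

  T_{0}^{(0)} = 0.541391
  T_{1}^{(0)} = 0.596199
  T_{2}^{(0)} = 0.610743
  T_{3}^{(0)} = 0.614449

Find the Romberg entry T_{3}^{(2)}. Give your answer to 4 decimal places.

0.6157

Richardson extrapolation on the trapezoidal column (denominator 4−1=3):
T_{2}^{(1)} = 0.610743 + (0.610743 − 0.596199)/3 = 0.615591
T_{3}^{(1)} = 0.614449 + (0.614449 − 0.610743)/3 = 0.615684
T_{3}^{(2)} = (16·0.615684 − 0.615591) / 15 = 0.615690
(Column j=1 coincides with Simpson's rule on the same nodes.)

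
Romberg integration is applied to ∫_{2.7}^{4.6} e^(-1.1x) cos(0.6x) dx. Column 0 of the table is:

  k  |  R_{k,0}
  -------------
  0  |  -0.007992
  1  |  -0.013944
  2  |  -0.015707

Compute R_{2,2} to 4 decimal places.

-0.0163

Richardson extrapolation on the trapezoidal column (denominator 4−1=3):
R_{1,1} = (4·(-0.013944) − (-0.007992)) / 3 = -0.015928
R_{2,1} = (4·(-0.015707) − (-0.013944)) / 3 = -0.016295
R_{2,2} = (16·(-0.016295) − (-0.015928)) / 15 = -0.016319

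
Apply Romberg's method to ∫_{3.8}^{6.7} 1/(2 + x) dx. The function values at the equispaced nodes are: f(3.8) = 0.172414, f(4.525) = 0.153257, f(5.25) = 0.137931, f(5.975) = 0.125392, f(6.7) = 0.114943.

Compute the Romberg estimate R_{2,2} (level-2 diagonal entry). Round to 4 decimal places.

0.4055

R_{0,0} (trapezoid, 1 panel, h=2.9000): 0.416668
R_{1,0} (trapezoid, 2 panels, h=1.4500): 0.408334
R_{2,0} (trapezoid, 4 panels, h=0.7250): 0.406187
R_{1,1} = 0.408334 + (0.408334 − 0.416668)/3 = 0.405556
R_{2,1} = 0.406187 + (0.406187 − 0.408334)/3 = 0.405471
R_{2,2} = 0.405471 + (0.405471 − 0.405556)/15 = 0.405465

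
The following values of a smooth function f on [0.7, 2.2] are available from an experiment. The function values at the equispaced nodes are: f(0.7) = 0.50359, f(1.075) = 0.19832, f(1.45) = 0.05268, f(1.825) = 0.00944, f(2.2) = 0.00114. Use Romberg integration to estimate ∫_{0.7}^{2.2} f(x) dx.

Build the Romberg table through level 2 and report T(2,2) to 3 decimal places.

0.180

T(0,0) (trapezoid, 1 panel, h=1.5000): 0.37855
T(1,0) (trapezoid, 2 panels, h=0.7500): 0.22878
T(2,0) (trapezoid, 4 panels, h=0.3750): 0.19230
T(1,1) = 0.22878 + (0.22878 − 0.37855)/3 = 0.17886
T(2,1) = 0.19230 + (0.19230 − 0.22878)/3 = 0.18014
T(2,2) = 0.18014 + (0.18014 − 0.17886)/15 = 0.18023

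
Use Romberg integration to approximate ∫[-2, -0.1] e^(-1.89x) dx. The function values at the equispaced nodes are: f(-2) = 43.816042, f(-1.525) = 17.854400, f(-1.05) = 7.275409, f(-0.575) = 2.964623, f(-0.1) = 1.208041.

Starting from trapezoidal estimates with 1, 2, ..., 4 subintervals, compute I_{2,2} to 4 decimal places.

22.5611

I_{0,0} (trapezoid, 1 panel, h=1.9000): 42.772879
I_{1,0} (trapezoid, 2 panels, h=0.9500): 28.298078
I_{2,0} (trapezoid, 4 panels, h=0.4750): 24.038075
I_{1,1} = 28.298078 + (28.298078 − 42.772879)/3 = 23.473144
I_{2,1} = 24.038075 + (24.038075 − 28.298078)/3 = 22.618074
I_{2,2} = 22.618074 + (22.618074 − 23.473144)/15 = 22.561069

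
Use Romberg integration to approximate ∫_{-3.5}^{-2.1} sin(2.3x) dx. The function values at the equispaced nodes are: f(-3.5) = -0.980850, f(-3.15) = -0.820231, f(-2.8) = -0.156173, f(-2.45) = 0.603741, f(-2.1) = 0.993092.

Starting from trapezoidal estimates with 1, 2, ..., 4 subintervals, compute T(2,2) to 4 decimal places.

T(0,0) (trapezoid, 1 panel, h=1.4000): 0.008569
T(1,0) (trapezoid, 2 panels, h=0.7000): -0.105036
T(2,0) (trapezoid, 4 panels, h=0.3500): -0.128290
T(1,1) = -0.105036 + (-0.105036 − 0.008569)/3 = -0.142904
T(2,1) = -0.128290 + (-0.128290 − (-0.105036))/3 = -0.136041
T(2,2) = -0.136041 + (-0.136041 − (-0.142904))/15 = -0.135583

-0.1356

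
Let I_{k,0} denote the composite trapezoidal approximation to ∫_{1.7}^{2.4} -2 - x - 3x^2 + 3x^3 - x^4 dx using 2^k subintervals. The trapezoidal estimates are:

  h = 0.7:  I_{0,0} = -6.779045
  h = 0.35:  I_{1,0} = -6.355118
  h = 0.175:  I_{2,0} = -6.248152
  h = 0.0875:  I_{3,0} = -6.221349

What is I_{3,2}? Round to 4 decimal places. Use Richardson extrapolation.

-6.2124

Richardson extrapolation on the trapezoidal column (denominator 4−1=3):
I_{2,1} = (4·(-6.248152) − (-6.355118)) / 3 = -6.212497
I_{3,1} = -6.221349 + (-6.221349 − (-6.248152))/3 = -6.212415
I_{3,2} = (16·(-6.212415) − (-6.212497)) / 15 = -6.212410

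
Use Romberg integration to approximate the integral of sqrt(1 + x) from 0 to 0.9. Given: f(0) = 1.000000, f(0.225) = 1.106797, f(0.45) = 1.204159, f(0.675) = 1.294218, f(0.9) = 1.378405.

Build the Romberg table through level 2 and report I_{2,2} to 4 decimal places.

I_{0,0} (trapezoid, 1 panel, h=0.9000): 1.070282
I_{1,0} (trapezoid, 2 panels, h=0.4500): 1.077013
I_{2,0} (trapezoid, 4 panels, h=0.2250): 1.078735
I_{1,1} = 1.077013 + (1.077013 − 1.070282)/3 = 1.079257
I_{2,1} = 1.078735 + (1.078735 − 1.077013)/3 = 1.079309
I_{2,2} = 1.079309 + (1.079309 − 1.079257)/15 = 1.079312

1.0793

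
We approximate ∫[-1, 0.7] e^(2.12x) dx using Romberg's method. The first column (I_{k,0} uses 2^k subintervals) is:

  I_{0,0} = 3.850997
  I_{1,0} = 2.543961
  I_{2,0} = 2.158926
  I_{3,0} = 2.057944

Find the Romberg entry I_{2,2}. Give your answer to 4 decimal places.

Richardson extrapolation on the trapezoidal column (denominator 4−1=3):
I_{1,1} = (4·2.543961 − 3.850997) / 3 = 2.108282
I_{2,1} = 2.158926 + (2.158926 − 2.543961)/3 = 2.030581
I_{2,2} = 2.030581 + (2.030581 − 2.108282)/15 = 2.025401
(Column j=1 coincides with Simpson's rule on the same nodes.)

2.0254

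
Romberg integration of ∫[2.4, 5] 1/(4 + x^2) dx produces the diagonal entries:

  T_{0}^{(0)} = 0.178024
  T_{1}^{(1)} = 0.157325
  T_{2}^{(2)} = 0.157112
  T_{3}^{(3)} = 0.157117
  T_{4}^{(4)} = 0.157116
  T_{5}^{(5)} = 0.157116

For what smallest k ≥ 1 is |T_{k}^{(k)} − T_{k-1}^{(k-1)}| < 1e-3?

|T_{1}^{(1)} − T_{0}^{(0)}| = 0.020699 ≥ 1e-3
|T_{2}^{(2)} − T_{1}^{(1)}| = 0.000213 < 1e-3

k = 2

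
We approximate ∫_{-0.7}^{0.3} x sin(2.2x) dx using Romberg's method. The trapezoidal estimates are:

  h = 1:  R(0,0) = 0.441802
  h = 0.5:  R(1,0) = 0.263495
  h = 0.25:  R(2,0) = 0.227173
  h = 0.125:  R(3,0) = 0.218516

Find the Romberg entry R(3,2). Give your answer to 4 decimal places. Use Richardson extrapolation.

Richardson extrapolation on the trapezoidal column (denominator 4−1=3):
R(2,1) = 0.227173 + (0.227173 − 0.263495)/3 = 0.215066
R(3,1) = 0.218516 + (0.218516 − 0.227173)/3 = 0.215630
R(3,2) = 0.215630 + (0.215630 − 0.215066)/15 = 0.215668

0.2157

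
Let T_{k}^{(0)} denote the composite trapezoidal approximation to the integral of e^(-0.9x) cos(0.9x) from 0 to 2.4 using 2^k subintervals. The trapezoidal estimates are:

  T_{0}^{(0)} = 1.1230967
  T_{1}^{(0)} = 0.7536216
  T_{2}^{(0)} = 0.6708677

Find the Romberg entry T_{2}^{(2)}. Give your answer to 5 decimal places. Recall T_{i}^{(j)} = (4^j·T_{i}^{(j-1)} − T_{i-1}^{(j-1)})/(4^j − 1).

Richardson extrapolation on the trapezoidal column (denominator 4−1=3):
T_{1}^{(1)} = 0.7536216 + (0.7536216 − 1.1230967)/3 = 0.6304632
T_{2}^{(1)} = (4·0.6708677 − 0.7536216) / 3 = 0.6432831
T_{2}^{(2)} = (16·0.6432831 − 0.6304632) / 15 = 0.6441378

0.64414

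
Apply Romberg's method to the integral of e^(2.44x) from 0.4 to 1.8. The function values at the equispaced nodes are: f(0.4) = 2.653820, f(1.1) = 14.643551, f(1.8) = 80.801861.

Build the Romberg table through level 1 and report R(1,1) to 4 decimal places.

R(0,0) (trapezoid, 1 panel, h=1.4000): 58.418977
R(1,0) (trapezoid, 2 panels, h=0.7000): 39.459974
R(1,1) = 39.459974 + (39.459974 − 58.418977)/3 = 33.140306

33.1403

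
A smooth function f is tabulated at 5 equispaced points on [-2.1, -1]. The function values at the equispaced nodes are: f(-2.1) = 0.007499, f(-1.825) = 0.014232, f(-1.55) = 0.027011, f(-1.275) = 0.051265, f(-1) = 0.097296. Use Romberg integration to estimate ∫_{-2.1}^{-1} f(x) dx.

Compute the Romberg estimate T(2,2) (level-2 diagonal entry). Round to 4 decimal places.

0.0385

T(0,0) (trapezoid, 1 panel, h=1.1000): 0.057637
T(1,0) (trapezoid, 2 panels, h=0.5500): 0.043675
T(2,0) (trapezoid, 4 panels, h=0.2750): 0.039849
T(1,1) = 0.043675 + (0.043675 − 0.057637)/3 = 0.039021
T(2,1) = 0.039849 + (0.039849 − 0.043675)/3 = 0.038574
T(2,2) = 0.038574 + (0.038574 − 0.039021)/15 = 0.038544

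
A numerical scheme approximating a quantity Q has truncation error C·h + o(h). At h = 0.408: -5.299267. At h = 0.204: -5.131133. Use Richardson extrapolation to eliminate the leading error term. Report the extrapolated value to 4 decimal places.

-4.9630

The leading error scales as h; refining by a factor of 2 reduces it by 2^1 = 2.
Extrapolated value = (2·A(h/2) − A(h)) / (2 − 1)
= (2·(-5.131133) − (-5.299267)) / 1
= -4.962999 / 1 = -4.962999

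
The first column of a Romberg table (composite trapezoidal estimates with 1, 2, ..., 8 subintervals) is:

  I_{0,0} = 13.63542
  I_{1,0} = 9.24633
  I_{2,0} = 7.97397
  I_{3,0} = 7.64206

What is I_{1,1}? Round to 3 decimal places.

7.783

Richardson extrapolation on the trapezoidal column (denominator 4−1=3):
I_{1,1} = 9.24633 + (9.24633 − 13.63542)/3 = 7.78330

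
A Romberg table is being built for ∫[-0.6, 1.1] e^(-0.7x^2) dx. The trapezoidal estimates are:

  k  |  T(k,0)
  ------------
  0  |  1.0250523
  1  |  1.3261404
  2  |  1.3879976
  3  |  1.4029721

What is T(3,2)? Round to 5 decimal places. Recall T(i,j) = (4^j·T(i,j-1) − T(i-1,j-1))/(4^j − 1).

Richardson extrapolation on the trapezoidal column (denominator 4−1=3):
T(2,1) = 1.3879976 + (1.3879976 − 1.3261404)/3 = 1.4086167
T(3,1) = 1.4029721 + (1.4029721 − 1.3879976)/3 = 1.4079636
T(3,2) = (16·1.4079636 − 1.4086167) / 15 = 1.4079201

1.40792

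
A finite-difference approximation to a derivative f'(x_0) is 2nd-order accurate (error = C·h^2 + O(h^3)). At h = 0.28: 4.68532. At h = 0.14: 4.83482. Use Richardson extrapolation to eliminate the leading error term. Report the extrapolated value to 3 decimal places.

4.885

Extrapolated value = (4·A(h/2) − A(h)) / (4 − 1)
= (4·4.83482 − 4.68532) / 3
= 14.65396 / 3 = 4.88465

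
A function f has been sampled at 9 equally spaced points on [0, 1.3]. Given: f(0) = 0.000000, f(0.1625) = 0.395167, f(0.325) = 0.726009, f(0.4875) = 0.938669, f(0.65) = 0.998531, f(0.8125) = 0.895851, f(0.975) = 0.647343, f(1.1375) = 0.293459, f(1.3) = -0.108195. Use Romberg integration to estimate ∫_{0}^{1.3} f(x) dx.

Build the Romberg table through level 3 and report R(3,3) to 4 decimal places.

0.7977

R(0,0) (trapezoid, 1 panel, h=1.3000): -0.070327
R(1,0) (trapezoid, 2 panels, h=0.6500): 0.613882
R(2,0) (trapezoid, 4 panels, h=0.3250): 0.753280
R(3,0) (trapezoid, 8 panels, h=0.1625): 0.786651
R(1,1) = 0.613882 + (0.613882 − (-0.070327))/3 = 0.841952
R(2,1) = 0.753280 + (0.753280 − 0.613882)/3 = 0.799746
R(3,1) = 0.786651 + (0.786651 − 0.753280)/3 = 0.797775
R(2,2) = 0.799746 + (0.799746 − 0.841952)/15 = 0.796932
R(3,2) = 0.797775 + (0.797775 − 0.799746)/15 = 0.797644
R(3,3) = 0.797644 + (0.797644 − 0.796932)/63 = 0.797655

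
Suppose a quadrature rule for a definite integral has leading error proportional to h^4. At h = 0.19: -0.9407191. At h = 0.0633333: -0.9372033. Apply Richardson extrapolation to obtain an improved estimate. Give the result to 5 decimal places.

The leading error scales as h^4; refining by a factor of 3 reduces it by 3^4 = 81.
Extrapolated value = (81·A(h/3) − A(h)) / (81 − 1)
= (81·(-0.9372033) − (-0.9407191)) / 80
= -74.9727482 / 80 = -0.9371594

-0.93716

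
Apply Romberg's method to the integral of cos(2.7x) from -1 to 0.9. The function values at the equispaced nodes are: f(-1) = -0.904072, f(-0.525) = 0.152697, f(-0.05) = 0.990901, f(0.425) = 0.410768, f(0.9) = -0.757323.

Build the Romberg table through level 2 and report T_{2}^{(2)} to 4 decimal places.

0.3862

T_{0}^{(0)} (trapezoid, 1 panel, h=1.9000): -1.578325
T_{1}^{(0)} (trapezoid, 2 panels, h=0.9500): 0.152193
T_{2}^{(0)} (trapezoid, 4 panels, h=0.4750): 0.343743
T_{1}^{(1)} = 0.152193 + (0.152193 − (-1.578325))/3 = 0.729032
T_{2}^{(1)} = 0.343743 + (0.343743 − 0.152193)/3 = 0.407593
T_{2}^{(2)} = 0.407593 + (0.407593 − 0.729032)/15 = 0.386164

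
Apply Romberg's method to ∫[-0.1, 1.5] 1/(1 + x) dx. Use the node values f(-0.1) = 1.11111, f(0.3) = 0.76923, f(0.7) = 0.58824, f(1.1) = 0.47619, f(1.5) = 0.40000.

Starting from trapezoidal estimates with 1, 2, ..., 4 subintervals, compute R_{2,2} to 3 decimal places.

R_{0,0} (trapezoid, 1 panel, h=1.6000): 1.20889
R_{1,0} (trapezoid, 2 panels, h=0.8000): 1.07504
R_{2,0} (trapezoid, 4 panels, h=0.4000): 1.03569
R_{1,1} = 1.07504 + (1.07504 − 1.20889)/3 = 1.03042
R_{2,1} = 1.03569 + (1.03569 − 1.07504)/3 = 1.02257
R_{2,2} = 1.02257 + (1.02257 − 1.03042)/15 = 1.02205

1.022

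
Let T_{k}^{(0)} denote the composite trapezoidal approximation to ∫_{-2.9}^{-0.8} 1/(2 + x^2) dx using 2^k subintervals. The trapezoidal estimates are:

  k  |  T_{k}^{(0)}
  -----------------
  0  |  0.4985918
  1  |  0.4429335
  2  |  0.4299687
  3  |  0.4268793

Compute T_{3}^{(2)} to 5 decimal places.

0.42586

Richardson extrapolation on the trapezoidal column (denominator 4−1=3):
T_{2}^{(1)} = (4·0.4299687 − 0.4429335) / 3 = 0.4256471
T_{3}^{(1)} = 0.4268793 + (0.4268793 − 0.4299687)/3 = 0.4258495
T_{3}^{(2)} = 0.4258495 + (0.4258495 − 0.4256471)/15 = 0.4258630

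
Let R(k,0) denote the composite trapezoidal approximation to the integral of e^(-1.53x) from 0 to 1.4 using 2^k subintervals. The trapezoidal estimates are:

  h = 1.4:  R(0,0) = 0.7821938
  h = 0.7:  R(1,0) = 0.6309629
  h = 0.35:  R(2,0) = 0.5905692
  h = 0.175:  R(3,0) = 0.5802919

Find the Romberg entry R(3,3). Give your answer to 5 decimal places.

Richardson extrapolation on the trapezoidal column (denominator 4−1=3):
R(1,1) = 0.6309629 + (0.6309629 − 0.7821938)/3 = 0.5805526
R(2,1) = 0.5905692 + (0.5905692 − 0.6309629)/3 = 0.5771046
R(3,1) = (4·0.5802919 − 0.5905692) / 3 = 0.5768661
R(2,2) = 0.5771046 + (0.5771046 − 0.5805526)/15 = 0.5768747
R(3,2) = (16·0.5768661 − 0.5771046) / 15 = 0.5768502
R(3,3) = 0.5768502 + (0.5768502 − 0.5768747)/63 = 0.5768498

0.57685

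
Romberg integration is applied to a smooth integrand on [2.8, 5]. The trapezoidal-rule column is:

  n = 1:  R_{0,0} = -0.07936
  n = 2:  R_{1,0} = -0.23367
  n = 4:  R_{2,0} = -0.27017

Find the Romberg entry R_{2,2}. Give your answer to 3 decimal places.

-0.282

Richardson extrapolation on the trapezoidal column (denominator 4−1=3):
R_{1,1} = (4·(-0.23367) − (-0.07936)) / 3 = -0.28511
R_{2,1} = -0.27017 + (-0.27017 − (-0.23367))/3 = -0.28234
R_{2,2} = -0.28234 + (-0.28234 − (-0.28511))/15 = -0.28216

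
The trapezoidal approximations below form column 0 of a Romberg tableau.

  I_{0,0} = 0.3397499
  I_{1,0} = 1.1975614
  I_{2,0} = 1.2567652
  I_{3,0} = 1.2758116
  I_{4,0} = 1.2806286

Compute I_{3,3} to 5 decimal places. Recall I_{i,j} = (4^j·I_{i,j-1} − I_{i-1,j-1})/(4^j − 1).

Richardson extrapolation on the trapezoidal column (denominator 4−1=3):
I_{1,1} = 1.1975614 + (1.1975614 − 0.3397499)/3 = 1.4834986
I_{2,1} = 1.2567652 + (1.2567652 − 1.1975614)/3 = 1.2764998
I_{3,1} = 1.2758116 + (1.2758116 − 1.2567652)/3 = 1.2821604
I_{2,2} = 1.2764998 + (1.2764998 − 1.4834986)/15 = 1.2626999
I_{3,2} = (16·1.2821604 − 1.2764998) / 15 = 1.2825378
I_{3,3} = 1.2825378 + (1.2825378 − 1.2626999)/63 = 1.2828527

1.28285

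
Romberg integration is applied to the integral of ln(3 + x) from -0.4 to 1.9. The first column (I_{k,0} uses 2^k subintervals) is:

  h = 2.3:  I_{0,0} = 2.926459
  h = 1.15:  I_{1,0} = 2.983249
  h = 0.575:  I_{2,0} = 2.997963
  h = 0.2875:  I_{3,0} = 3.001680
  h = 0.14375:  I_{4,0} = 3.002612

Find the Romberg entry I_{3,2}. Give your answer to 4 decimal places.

3.0029

Richardson extrapolation on the trapezoidal column (denominator 4−1=3):
I_{2,1} = 2.997963 + (2.997963 − 2.983249)/3 = 3.002868
I_{3,1} = 3.001680 + (3.001680 − 2.997963)/3 = 3.002919
I_{3,2} = (16·3.002919 − 3.002868) / 15 = 3.002922
(Column j=1 coincides with Simpson's rule on the same nodes.)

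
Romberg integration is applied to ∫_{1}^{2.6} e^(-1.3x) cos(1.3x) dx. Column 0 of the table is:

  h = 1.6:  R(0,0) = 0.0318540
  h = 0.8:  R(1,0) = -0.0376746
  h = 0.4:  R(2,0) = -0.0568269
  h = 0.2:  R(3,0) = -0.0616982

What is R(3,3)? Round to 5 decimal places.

Richardson extrapolation on the trapezoidal column (denominator 4−1=3):
R(1,1) = (4·(-0.0376746) − 0.0318540) / 3 = -0.0608508
R(2,1) = (4·(-0.0568269) − (-0.0376746)) / 3 = -0.0632110
R(3,1) = (4·(-0.0616982) − (-0.0568269)) / 3 = -0.0633220
R(2,2) = (16·(-0.0632110) − (-0.0608508)) / 15 = -0.0633683
R(3,2) = -0.0633220 + (-0.0633220 − (-0.0632110))/15 = -0.0633294
R(3,3) = (64·(-0.0633294) − (-0.0633683)) / 63 = -0.0633288

-0.06333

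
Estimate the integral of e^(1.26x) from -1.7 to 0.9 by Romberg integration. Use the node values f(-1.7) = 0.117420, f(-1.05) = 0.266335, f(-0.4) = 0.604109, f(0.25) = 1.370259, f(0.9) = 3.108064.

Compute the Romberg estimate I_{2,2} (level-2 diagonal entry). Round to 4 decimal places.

I_{0,0} (trapezoid, 1 panel, h=2.6000): 4.193129
I_{1,0} (trapezoid, 2 panels, h=1.3000): 2.881906
I_{2,0} (trapezoid, 4 panels, h=0.6500): 2.504739
I_{1,1} = 2.881906 + (2.881906 − 4.193129)/3 = 2.444832
I_{2,1} = 2.504739 + (2.504739 − 2.881906)/3 = 2.379017
I_{2,2} = 2.379017 + (2.379017 − 2.444832)/15 = 2.374629

2.3746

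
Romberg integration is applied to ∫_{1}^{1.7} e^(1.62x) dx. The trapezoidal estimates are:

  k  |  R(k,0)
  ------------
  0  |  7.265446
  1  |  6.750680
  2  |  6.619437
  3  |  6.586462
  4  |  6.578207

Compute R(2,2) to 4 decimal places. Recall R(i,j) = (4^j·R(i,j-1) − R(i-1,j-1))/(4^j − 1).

Richardson extrapolation on the trapezoidal column (denominator 4−1=3):
R(1,1) = (4·6.750680 − 7.265446) / 3 = 6.579091
R(2,1) = (4·6.619437 − 6.750680) / 3 = 6.575689
R(2,2) = 6.575689 + (6.575689 − 6.579091)/15 = 6.575462

6.5755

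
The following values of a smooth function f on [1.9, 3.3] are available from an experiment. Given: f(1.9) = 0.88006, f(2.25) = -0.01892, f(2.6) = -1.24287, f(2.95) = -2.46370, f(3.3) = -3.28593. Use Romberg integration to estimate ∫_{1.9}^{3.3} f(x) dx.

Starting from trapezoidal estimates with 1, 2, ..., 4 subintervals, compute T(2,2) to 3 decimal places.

-1.730

T(0,0) (trapezoid, 1 panel, h=1.4000): -1.68411
T(1,0) (trapezoid, 2 panels, h=0.7000): -1.71206
T(2,0) (trapezoid, 4 panels, h=0.3500): -1.72495
T(1,1) = -1.71206 + (-1.71206 − (-1.68411))/3 = -1.72138
T(2,1) = -1.72495 + (-1.72495 − (-1.71206))/3 = -1.72925
T(2,2) = -1.72925 + (-1.72925 − (-1.72138))/15 = -1.72977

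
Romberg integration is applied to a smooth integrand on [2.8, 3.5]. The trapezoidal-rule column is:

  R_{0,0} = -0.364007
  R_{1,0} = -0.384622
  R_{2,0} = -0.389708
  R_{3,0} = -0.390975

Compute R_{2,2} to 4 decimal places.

R_{1,1} = (4·(-0.384622) − (-0.364007)) / 3 = -0.391494
R_{2,1} = (4·(-0.389708) − (-0.384622)) / 3 = -0.391403
R_{2,2} = -0.391403 + (-0.391403 − (-0.391494))/15 = -0.391397
(Column j=1 coincides with Simpson's rule on the same nodes.)

-0.3914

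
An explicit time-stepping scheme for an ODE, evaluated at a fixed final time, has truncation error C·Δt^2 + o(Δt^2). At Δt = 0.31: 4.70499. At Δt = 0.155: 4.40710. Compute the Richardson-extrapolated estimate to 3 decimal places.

4.308

The leading error scales as Δt^2; refining by a factor of 2 reduces it by 2^2 = 4.
Extrapolated value = (4·A(Δt/2) − A(Δt)) / (4 − 1)
= (4·4.40710 − 4.70499) / 3
= 12.92341 / 3 = 4.30780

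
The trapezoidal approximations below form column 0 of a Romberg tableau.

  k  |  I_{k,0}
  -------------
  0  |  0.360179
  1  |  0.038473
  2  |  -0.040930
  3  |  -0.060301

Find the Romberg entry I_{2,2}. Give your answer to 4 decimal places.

-0.0673

Richardson extrapolation on the trapezoidal column (denominator 4−1=3):
I_{1,1} = 0.038473 + (0.038473 − 0.360179)/3 = -0.068762
I_{2,1} = -0.040930 + (-0.040930 − 0.038473)/3 = -0.067398
I_{2,2} = -0.067398 + (-0.067398 − (-0.068762))/15 = -0.067307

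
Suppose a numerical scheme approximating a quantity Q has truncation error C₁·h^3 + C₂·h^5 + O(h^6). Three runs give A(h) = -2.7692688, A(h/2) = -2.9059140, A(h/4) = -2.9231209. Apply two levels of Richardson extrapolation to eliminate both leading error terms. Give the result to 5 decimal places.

-2.92558

First eliminate the h^3 term (factor 2^3 = 8):
  B₁ = (8·(-2.9059140) − (-2.7692688))/7 = -2.9254347
  B₂ = (8·(-2.9231209) − (-2.9059140))/7 = -2.9255790
Then eliminate the h^5 term (factor 2^5 = 32):
  (32·(-2.9255790) − (-2.9254347))/31 = -2.9255837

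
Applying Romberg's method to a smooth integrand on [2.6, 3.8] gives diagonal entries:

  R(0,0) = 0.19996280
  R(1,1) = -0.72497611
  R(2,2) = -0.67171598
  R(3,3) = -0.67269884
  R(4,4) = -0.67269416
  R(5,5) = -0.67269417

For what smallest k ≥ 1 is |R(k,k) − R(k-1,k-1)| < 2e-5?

k = 4

|R(1,1) − R(0,0)| = 0.92493891 ≥ 2e-5
|R(2,2) − R(1,1)| = 0.05326013 ≥ 2e-5
|R(3,3) − R(2,2)| = 0.00098286 ≥ 2e-5
|R(4,4) − R(3,3)| = 0.00000468 < 2e-5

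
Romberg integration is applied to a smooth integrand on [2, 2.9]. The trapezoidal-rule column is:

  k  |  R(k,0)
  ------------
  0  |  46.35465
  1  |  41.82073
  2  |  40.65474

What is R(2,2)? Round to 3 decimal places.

40.263

R(1,1) = 41.82073 + (41.82073 − 46.35465)/3 = 40.30942
R(2,1) = 40.65474 + (40.65474 − 41.82073)/3 = 40.26608
R(2,2) = (16·40.26608 − 40.30942) / 15 = 40.26319
(Column j=1 coincides with Simpson's rule on the same nodes.)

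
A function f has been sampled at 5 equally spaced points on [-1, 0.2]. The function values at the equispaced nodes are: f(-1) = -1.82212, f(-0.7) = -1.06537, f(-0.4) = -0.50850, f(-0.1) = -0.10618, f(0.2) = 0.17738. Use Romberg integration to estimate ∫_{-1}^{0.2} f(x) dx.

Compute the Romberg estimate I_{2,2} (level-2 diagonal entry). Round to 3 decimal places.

-0.735

I_{0,0} (trapezoid, 1 panel, h=1.2000): -0.98684
I_{1,0} (trapezoid, 2 panels, h=0.6000): -0.79852
I_{2,0} (trapezoid, 4 panels, h=0.3000): -0.75073
I_{1,1} = -0.79852 + (-0.79852 − (-0.98684))/3 = -0.73575
I_{2,1} = -0.75073 + (-0.75073 − (-0.79852))/3 = -0.73480
I_{2,2} = -0.73480 + (-0.73480 − (-0.73575))/15 = -0.73474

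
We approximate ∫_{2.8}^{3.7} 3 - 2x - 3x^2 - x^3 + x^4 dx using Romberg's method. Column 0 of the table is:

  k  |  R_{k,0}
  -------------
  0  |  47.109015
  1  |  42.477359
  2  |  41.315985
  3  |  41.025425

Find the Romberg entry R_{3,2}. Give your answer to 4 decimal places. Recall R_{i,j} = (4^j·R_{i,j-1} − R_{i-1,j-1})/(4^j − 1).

40.9286

Richardson extrapolation on the trapezoidal column (denominator 4−1=3):
R_{2,1} = (4·41.315985 − 42.477359) / 3 = 40.928860
R_{3,1} = (4·41.025425 − 41.315985) / 3 = 40.928572
R_{3,2} = 40.928572 + (40.928572 − 40.928860)/15 = 40.928553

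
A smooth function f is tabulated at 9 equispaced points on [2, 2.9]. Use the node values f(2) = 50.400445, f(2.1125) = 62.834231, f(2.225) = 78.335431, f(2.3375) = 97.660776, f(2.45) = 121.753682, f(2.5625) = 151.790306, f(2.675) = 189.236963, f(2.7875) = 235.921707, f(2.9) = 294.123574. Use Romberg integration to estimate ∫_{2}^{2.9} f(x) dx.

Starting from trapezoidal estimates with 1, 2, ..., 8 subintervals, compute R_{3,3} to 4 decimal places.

124.3485

R_{0,0} (trapezoid, 1 panel, h=0.9000): 155.035809
R_{1,0} (trapezoid, 2 panels, h=0.4500): 132.307061
R_{2,0} (trapezoid, 4 panels, h=0.2250): 126.357319
R_{3,0} (trapezoid, 8 panels, h=0.1125): 124.851949
R_{1,1} = 132.307061 + (132.307061 − 155.035809)/3 = 124.730812
R_{2,1} = 126.357319 + (126.357319 − 132.307061)/3 = 124.374072
R_{3,1} = 124.851949 + (124.851949 − 126.357319)/3 = 124.350159
R_{2,2} = 124.374072 + (124.374072 − 124.730812)/15 = 124.350289
R_{3,2} = 124.350159 + (124.350159 − 124.374072)/15 = 124.348565
R_{3,3} = 124.348565 + (124.348565 − 124.350289)/63 = 124.348538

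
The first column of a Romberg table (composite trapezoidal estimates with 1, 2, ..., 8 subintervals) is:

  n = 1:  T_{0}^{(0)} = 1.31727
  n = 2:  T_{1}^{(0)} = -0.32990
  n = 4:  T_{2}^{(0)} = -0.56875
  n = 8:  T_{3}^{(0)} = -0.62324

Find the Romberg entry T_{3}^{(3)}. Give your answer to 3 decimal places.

-0.641

T_{1}^{(1)} = -0.32990 + (-0.32990 − 1.31727)/3 = -0.87896
T_{2}^{(1)} = -0.56875 + (-0.56875 − (-0.32990))/3 = -0.64837
T_{3}^{(1)} = -0.62324 + (-0.62324 − (-0.56875))/3 = -0.64140
T_{2}^{(2)} = -0.64837 + (-0.64837 − (-0.87896))/15 = -0.63300
T_{3}^{(2)} = (16·(-0.64140) − (-0.64837)) / 15 = -0.64094
T_{3}^{(3)} = (64·(-0.64094) − (-0.63300)) / 63 = -0.64107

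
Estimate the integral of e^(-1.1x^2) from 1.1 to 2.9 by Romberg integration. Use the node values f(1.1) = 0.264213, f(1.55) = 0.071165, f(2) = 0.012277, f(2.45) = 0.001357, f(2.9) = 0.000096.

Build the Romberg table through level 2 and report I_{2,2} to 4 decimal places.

0.0864

I_{0,0} (trapezoid, 1 panel, h=1.8000): 0.237878
I_{1,0} (trapezoid, 2 panels, h=0.9000): 0.129988
I_{2,0} (trapezoid, 4 panels, h=0.4500): 0.097629
I_{1,1} = 0.129988 + (0.129988 − 0.237878)/3 = 0.094025
I_{2,1} = 0.097629 + (0.097629 − 0.129988)/3 = 0.086843
I_{2,2} = 0.086843 + (0.086843 − 0.094025)/15 = 0.086364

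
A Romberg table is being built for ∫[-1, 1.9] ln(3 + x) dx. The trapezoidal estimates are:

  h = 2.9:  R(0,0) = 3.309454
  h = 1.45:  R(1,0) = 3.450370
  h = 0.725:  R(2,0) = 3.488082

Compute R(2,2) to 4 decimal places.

Richardson extrapolation on the trapezoidal column (denominator 4−1=3):
R(1,1) = 3.450370 + (3.450370 − 3.309454)/3 = 3.497342
R(2,1) = 3.488082 + (3.488082 − 3.450370)/3 = 3.500653
R(2,2) = 3.500653 + (3.500653 − 3.497342)/15 = 3.500874

3.5009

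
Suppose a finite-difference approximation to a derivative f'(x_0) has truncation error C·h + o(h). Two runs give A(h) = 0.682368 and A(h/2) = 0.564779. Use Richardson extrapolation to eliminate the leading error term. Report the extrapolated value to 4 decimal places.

The leading error scales as h; refining by a factor of 2 reduces it by 2^1 = 2.
Extrapolated value = (2·A(h/2) − A(h)) / (2 − 1)
= (2·0.564779 − 0.682368) / 1
= 0.447190 / 1 = 0.447190

0.4472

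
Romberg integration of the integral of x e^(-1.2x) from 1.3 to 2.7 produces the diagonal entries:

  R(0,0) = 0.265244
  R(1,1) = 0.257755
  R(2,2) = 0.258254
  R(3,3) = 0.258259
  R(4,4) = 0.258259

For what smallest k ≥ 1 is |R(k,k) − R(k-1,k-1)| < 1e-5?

k = 3

|R(1,1) − R(0,0)| = 0.007489 ≥ 1e-5
|R(2,2) − R(1,1)| = 0.000499 ≥ 1e-5
|R(3,3) − R(2,2)| = 0.000005 < 1e-5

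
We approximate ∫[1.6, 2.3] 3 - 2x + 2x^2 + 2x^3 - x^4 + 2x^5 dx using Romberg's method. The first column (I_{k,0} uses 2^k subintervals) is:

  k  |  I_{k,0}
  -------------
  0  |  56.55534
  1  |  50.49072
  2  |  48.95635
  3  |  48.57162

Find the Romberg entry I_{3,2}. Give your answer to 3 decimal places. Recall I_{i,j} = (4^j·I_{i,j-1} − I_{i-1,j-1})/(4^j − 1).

48.443

I_{2,1} = (4·48.95635 − 50.49072) / 3 = 48.44489
I_{3,1} = 48.57162 + (48.57162 − 48.95635)/3 = 48.44338
I_{3,2} = (16·48.44338 − 48.44489) / 15 = 48.44328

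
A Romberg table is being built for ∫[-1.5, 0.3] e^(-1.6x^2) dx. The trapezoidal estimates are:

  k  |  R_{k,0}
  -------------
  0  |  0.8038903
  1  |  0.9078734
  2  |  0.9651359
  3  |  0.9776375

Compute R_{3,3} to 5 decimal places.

Richardson extrapolation on the trapezoidal column (denominator 4−1=3):
R_{1,1} = 0.9078734 + (0.9078734 − 0.8038903)/3 = 0.9425344
R_{2,1} = 0.9651359 + (0.9651359 − 0.9078734)/3 = 0.9842234
R_{3,1} = 0.9776375 + (0.9776375 − 0.9651359)/3 = 0.9818047
R_{2,2} = (16·0.9842234 − 0.9425344) / 15 = 0.9870027
R_{3,2} = (16·0.9818047 − 0.9842234) / 15 = 0.9816435
R_{3,3} = 0.9816435 + (0.9816435 − 0.9870027)/63 = 0.9815584

0.98156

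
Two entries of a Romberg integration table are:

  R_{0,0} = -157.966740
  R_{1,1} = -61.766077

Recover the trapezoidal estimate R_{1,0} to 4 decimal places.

-85.8162

From R_{1,1} = (4·R_{1,0} − R_{0,0})/3, solve for R_{1,0}:
4·R_{1,0} = 3·(-61.766077) + (-157.966740) = -343.264971
R_{1,0} = -85.816243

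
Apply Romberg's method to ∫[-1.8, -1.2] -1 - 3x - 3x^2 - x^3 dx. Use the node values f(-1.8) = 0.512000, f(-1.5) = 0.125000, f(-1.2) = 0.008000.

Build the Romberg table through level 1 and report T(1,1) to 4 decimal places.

T(0,0) (trapezoid, 1 panel, h=0.6000): 0.156000
T(1,0) (trapezoid, 2 panels, h=0.3000): 0.115500
T(1,1) = 0.115500 + (0.115500 − 0.156000)/3 = 0.102000

0.1020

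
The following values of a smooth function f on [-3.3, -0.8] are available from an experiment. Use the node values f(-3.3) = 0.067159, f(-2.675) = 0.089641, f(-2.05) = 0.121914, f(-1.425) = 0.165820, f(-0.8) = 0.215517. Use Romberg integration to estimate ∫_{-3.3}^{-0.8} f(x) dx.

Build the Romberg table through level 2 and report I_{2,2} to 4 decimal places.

I_{0,0} (trapezoid, 1 panel, h=2.5000): 0.353345
I_{1,0} (trapezoid, 2 panels, h=1.2500): 0.329065
I_{2,0} (trapezoid, 4 panels, h=0.6250): 0.324196
I_{1,1} = 0.329065 + (0.329065 − 0.353345)/3 = 0.320972
I_{2,1} = 0.324196 + (0.324196 − 0.329065)/3 = 0.322573
I_{2,2} = 0.322573 + (0.322573 − 0.320972)/15 = 0.322680

0.3227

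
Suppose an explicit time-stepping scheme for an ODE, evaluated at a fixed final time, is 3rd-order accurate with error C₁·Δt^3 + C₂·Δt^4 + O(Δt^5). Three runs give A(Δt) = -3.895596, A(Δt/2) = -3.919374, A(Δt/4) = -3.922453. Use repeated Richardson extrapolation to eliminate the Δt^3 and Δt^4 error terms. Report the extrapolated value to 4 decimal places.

First eliminate the Δt^3 term (factor 2^3 = 8):
  B₁ = (8·(-3.919374) − (-3.895596))/7 = -3.922771
  B₂ = (8·(-3.922453) − (-3.919374))/7 = -3.922893
Then eliminate the Δt^4 term (factor 2^4 = 16):
  (16·(-3.922893) − (-3.922771))/15 = -3.922901

-3.9229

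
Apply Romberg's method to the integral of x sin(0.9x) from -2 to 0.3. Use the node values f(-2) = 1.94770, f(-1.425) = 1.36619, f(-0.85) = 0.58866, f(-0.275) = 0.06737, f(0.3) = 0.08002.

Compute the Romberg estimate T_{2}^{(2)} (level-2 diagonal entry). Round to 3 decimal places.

T_{0}^{(0)} (trapezoid, 1 panel, h=2.3000): 2.33188
T_{1}^{(0)} (trapezoid, 2 panels, h=1.1500): 1.84290
T_{2}^{(0)} (trapezoid, 4 panels, h=0.5750): 1.74575
T_{1}^{(1)} = 1.84290 + (1.84290 − 2.33188)/3 = 1.67991
T_{2}^{(1)} = 1.74575 + (1.74575 − 1.84290)/3 = 1.71337
T_{2}^{(2)} = 1.71337 + (1.71337 − 1.67991)/15 = 1.71560

1.716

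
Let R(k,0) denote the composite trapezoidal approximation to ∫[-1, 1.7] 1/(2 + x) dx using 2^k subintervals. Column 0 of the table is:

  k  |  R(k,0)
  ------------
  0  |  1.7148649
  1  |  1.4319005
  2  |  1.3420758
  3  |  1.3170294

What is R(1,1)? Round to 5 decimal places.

1.33758

R(1,1) = (4·1.4319005 − 1.7148649) / 3 = 1.3375790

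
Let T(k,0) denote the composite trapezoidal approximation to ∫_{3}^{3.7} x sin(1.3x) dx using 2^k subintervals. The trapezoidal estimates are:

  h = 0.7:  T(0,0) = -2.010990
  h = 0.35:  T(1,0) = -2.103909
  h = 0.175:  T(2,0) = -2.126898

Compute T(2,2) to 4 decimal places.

-2.1345

T(1,1) = -2.103909 + (-2.103909 − (-2.010990))/3 = -2.134882
T(2,1) = -2.126898 + (-2.126898 − (-2.103909))/3 = -2.134561
T(2,2) = (16·(-2.134561) − (-2.134882)) / 15 = -2.134540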